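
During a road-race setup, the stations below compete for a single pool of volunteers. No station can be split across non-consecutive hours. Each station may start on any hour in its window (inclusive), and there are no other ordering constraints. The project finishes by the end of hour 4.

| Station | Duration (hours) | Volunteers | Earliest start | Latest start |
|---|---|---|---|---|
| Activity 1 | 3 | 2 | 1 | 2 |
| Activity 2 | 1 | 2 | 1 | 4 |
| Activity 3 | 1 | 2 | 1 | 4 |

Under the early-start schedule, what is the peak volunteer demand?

6

Early-start schedule: Activity 1@1, Activity 2@1, Activity 3@1.
Load per hour: hour 1: 6, hour 2: 2, hour 3: 2, hour 4: 0.
Peak is 6.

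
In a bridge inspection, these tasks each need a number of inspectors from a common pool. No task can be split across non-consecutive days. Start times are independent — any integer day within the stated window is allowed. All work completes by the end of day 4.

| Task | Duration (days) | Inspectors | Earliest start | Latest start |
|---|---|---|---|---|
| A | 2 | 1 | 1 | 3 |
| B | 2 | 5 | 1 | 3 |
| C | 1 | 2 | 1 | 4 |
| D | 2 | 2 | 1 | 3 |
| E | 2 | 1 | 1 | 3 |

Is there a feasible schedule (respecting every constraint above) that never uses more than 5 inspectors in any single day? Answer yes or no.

no

The minimum achievable peak is 6; 5 < 6, so no feasible schedule stays within the cap.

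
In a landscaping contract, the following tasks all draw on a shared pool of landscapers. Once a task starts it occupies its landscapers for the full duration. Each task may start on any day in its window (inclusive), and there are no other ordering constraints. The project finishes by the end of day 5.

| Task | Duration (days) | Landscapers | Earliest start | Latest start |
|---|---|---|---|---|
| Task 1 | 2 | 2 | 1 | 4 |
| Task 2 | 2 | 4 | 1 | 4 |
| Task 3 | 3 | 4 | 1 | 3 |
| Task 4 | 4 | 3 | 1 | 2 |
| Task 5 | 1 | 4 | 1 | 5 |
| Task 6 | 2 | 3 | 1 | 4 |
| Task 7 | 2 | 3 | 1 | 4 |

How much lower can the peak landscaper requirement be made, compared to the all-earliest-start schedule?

Early-start peak: d1:23  d2:19  d3:7  d4:3  d5:0 ⇒ 23.
Leveled (Task 1@1, Task 2@3, Task 3@3, Task 4@1, Task 5@5, Task 6@1, Task 7@1): d1:11  d2:11  d3:11  d4:11  d5:8 ⇒ 11.
Reduction 23 − 11 = 12.

12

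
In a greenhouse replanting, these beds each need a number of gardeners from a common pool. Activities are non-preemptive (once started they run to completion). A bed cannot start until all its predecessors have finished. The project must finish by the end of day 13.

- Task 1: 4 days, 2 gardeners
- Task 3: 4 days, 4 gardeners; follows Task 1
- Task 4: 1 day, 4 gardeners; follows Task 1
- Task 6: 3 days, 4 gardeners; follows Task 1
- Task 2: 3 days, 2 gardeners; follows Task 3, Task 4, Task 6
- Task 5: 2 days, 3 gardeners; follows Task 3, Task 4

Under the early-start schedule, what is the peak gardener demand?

12

Early-start schedule: Task 1@1, Task 3@5, Task 4@5, Task 6@5, Task 2@9, Task 5@9.
Load per day: day 1: 2, day 2: 2, day 3: 2, day 4: 2, day 5: 12, day 6: 8, day 7: 8, day 8: 4, day 9: 5, day 10: 5, day 11: 2, day 12: 0, day 13: 0.
Peak is 12.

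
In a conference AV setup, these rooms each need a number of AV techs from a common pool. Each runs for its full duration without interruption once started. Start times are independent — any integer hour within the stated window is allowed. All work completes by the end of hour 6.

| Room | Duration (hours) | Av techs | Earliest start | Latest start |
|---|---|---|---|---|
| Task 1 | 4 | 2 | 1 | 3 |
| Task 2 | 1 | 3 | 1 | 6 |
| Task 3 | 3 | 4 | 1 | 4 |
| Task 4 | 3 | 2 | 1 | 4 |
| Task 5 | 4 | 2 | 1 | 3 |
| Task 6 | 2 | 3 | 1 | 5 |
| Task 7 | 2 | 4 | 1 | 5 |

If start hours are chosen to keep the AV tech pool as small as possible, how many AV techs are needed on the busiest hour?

Early-start (Task 1@1, Task 2@1, Task 3@1, Task 4@1, Task 5@1, Task 6@1, Task 7@1) gives peak 20: h1:20  h2:17  h3:10  h4:4  h5:0  h6:0.
Shift Task 3→4, Task 6→2, Task 7→5.
Schedule Task 1@1, Task 2@1, Task 3@4, Task 4@1, Task 5@1, Task 6@2, Task 7@5: h1:9  h2:9  h3:9  h4:8  h5:8  h6:8 — peak 9.
Total AV tech-hours = 51 over 6 hours ⇒ peak ≥ ⌈51/6⌉ = 9, so 9 is optimal.

9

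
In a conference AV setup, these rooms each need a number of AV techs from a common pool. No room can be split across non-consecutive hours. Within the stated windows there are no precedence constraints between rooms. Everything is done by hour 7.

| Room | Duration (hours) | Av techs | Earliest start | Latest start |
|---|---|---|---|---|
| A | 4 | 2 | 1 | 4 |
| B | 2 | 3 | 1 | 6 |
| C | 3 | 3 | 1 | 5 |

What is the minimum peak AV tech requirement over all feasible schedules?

Early-start (A@1, B@1, C@1) gives peak 8: h1:8  h2:8  h3:5  h4:2  h5:0  h6:0  h7:0.
Shift C→3.
Schedule A@1, B@1, C@3: h1:5  h2:5  h3:5  h4:5  h5:3  h6:0  h7:0 — peak 5.

5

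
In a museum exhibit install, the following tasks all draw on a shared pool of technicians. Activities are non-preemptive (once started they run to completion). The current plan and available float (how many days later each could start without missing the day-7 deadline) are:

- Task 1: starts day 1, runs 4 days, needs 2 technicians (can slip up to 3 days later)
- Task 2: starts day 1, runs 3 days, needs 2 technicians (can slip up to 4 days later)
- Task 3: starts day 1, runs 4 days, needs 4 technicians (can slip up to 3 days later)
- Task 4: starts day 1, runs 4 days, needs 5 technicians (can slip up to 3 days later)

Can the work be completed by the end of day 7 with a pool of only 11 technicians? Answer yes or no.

yes

Schedule Task 1@1, Task 2@1, Task 3@1, Task 4@4: d1:8  d2:8  d3:8  d4:11  d5:5  d6:5  d7:5 — peak 11 ≤ 11.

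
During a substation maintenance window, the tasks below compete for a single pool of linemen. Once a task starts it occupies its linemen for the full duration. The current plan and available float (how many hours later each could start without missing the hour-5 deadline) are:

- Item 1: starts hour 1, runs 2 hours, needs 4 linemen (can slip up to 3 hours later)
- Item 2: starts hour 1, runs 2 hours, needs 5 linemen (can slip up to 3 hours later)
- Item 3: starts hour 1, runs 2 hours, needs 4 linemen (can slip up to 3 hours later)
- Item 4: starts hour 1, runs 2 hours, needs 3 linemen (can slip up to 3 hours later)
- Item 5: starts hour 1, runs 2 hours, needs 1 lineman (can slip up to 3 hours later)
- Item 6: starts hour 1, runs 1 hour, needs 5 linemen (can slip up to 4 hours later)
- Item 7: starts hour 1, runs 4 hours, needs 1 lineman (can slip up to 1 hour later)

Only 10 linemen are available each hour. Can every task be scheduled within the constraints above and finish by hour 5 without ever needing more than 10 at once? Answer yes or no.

yes

Schedule Item 1@1, Item 2@1, Item 3@3, Item 4@3, Item 5@3, Item 6@5, Item 7@1: h1:10  h2:10  h3:9  h4:9  h5:5 — peak 10 ≤ 10.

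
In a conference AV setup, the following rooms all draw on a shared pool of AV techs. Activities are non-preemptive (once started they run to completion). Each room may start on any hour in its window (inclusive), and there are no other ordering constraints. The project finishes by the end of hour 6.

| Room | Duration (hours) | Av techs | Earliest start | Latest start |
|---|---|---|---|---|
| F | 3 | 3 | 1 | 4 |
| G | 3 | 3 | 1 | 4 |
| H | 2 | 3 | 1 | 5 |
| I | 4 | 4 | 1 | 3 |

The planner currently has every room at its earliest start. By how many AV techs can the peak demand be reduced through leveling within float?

Early-start peak: h1:13  h2:13  h3:10  h4:4  h5:0  h6:0 ⇒ 13.
Leveled (F@1, G@4, H@1, I@3): h1:6  h2:6  h3:7  h4:7  h5:7  h6:7 ⇒ 7.
Reduction 13 − 7 = 6.

6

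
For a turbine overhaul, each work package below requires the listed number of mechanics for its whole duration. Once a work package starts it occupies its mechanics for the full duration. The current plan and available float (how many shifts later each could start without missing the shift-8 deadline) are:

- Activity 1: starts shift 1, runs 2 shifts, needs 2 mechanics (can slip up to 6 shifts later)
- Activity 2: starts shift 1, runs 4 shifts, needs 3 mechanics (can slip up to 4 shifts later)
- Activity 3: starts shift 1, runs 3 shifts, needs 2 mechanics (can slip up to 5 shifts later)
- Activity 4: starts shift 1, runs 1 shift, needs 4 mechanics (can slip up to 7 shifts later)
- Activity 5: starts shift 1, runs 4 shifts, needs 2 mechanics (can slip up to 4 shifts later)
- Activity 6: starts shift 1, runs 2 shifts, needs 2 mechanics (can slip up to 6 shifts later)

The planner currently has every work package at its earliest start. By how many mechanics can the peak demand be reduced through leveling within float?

9

Early-start peak: s1:15  s2:11  s3:7  s4:5  s5:0  s6:0  s7:0  s8:0 ⇒ 15.
Leveled (Activity 1@1, Activity 2@1, Activity 3@3, Activity 4@6, Activity 5@5, Activity 6@7): s1:5  s2:5  s3:5  s4:5  s5:4  s6:6  s7:4  s8:4 ⇒ 6.
Reduction 15 − 6 = 9.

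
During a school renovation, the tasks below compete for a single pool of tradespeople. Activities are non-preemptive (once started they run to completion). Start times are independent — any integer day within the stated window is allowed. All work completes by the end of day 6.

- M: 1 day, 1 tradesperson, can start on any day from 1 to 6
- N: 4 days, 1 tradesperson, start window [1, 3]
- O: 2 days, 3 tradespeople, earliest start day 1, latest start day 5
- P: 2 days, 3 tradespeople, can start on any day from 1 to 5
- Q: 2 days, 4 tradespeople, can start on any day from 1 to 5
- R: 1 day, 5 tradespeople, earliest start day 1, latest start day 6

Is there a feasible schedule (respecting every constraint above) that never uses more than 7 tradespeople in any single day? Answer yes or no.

Schedule M@1, N@1, O@4, P@5, Q@1, R@3: d1:6  d2:5  d3:6  d4:4  d5:6  d6:3 — peak 6 ≤ 7.

yes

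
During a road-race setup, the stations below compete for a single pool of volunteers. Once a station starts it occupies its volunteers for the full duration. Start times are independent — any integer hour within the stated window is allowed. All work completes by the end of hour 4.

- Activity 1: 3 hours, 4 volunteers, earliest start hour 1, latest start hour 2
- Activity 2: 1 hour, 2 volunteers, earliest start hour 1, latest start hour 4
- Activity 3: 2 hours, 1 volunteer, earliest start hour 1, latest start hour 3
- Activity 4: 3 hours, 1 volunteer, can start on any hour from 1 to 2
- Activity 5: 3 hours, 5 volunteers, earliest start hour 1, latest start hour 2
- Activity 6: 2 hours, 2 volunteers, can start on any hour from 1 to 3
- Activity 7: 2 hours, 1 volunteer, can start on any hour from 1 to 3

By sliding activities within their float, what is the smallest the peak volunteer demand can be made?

12

Early-start (Activity 1@1, Activity 2@1, Activity 3@1, Activity 4@1, Activity 5@1, Activity 6@1, Activity 7@1) gives peak 16: h1:16  h2:14  h3:10  h4:0.
Shift Activity 5→2, Activity 6→3.
Schedule Activity 1@1, Activity 2@1, Activity 3@1, Activity 4@1, Activity 5@2, Activity 6@3, Activity 7@1: h1:9  h2:12  h3:12  h4:7 — peak 12.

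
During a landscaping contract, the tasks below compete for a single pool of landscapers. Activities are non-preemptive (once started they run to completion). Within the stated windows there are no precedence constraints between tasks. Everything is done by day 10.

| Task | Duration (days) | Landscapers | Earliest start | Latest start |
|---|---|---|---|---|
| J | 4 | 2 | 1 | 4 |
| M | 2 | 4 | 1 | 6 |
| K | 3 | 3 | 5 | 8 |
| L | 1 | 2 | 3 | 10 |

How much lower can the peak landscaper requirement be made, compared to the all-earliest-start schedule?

2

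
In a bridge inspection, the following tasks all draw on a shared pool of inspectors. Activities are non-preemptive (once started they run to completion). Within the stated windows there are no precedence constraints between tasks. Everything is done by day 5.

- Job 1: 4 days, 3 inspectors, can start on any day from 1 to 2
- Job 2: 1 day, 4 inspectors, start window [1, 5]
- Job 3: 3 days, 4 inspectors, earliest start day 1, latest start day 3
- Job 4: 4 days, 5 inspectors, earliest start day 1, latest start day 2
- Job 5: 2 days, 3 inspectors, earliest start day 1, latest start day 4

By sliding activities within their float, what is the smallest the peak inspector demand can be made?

Early-start (Job 1@1, Job 2@1, Job 3@1, Job 4@1, Job 5@1) gives peak 19: d1:19  d2:15  d3:12  d4:8  d5:0.
Shift Job 4→2, Job 5→4.
Schedule Job 1@1, Job 2@1, Job 3@1, Job 4@2, Job 5@4: d1:11  d2:12  d3:12  d4:11  d5:8 — peak 12.

12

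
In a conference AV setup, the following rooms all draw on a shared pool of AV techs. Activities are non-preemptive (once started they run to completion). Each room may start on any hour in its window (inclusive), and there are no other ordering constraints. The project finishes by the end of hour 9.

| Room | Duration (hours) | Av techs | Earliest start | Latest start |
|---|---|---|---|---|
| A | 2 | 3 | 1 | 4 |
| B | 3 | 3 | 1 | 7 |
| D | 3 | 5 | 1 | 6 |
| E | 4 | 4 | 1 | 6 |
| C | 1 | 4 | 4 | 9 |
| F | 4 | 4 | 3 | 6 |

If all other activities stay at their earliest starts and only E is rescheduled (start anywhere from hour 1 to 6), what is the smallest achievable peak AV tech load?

12

E@1: h1:15  h2:15  h3:16  h4:12  h5:4  h6:4  h7:0  h8:0  h9:0 → peak 16
E@2: h1:11  h2:15  h3:16  h4:12  h5:8  h6:4  h7:0  h8:0  h9:0 → peak 16
E@3: h1:11  h2:11  h3:16  h4:12  h5:8  h6:8  h7:0  h8:0  h9:0 → peak 16
E@4: h1:11  h2:11  h3:12  h4:12  h5:8  h6:8  h7:4  h8:0  h9:0 → peak 12
E@5: h1:11  h2:11  h3:12  h4:8  h5:8  h6:8  h7:4  h8:4  h9:0 → peak 12
E@6: h1:11  h2:11  h3:12  h4:8  h5:4  h6:8  h7:4  h8:4  h9:4 → peak 12
Best is E@4, peak 12.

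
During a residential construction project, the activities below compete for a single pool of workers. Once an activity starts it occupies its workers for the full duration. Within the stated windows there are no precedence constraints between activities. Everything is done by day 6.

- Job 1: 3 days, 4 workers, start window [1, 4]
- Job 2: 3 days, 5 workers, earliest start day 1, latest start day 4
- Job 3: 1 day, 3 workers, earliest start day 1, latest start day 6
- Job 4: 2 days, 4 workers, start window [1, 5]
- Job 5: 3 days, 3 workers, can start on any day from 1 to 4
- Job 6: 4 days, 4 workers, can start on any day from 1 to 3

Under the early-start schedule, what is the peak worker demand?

23

Early-start schedule: Job 1@1, Job 2@1, Job 3@1, Job 4@1, Job 5@1, Job 6@1.
Load per day: day 1: 23, day 2: 20, day 3: 16, day 4: 4, day 5: 0, day 6: 0.
Peak is 23.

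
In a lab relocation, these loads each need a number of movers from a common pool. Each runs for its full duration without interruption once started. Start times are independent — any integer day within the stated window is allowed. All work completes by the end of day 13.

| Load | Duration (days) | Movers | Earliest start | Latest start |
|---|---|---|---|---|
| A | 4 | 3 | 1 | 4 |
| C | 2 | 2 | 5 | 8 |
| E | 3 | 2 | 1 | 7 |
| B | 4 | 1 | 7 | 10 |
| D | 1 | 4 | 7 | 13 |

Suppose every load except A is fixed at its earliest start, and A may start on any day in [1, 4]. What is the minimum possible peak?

A@1: d1:5  d2:5  d3:5  d4:3  d5:2  d6:2  d7:5  d8:1  d9:1  d10:1  d11:0  d12:0  d13:0 → peak 5
A@2: d1:2  d2:5  d3:5  d4:3  d5:5  d6:2  d7:5  d8:1  d9:1  d10:1  d11:0  d12:0  d13:0 → peak 5
A@3: d1:2  d2:2  d3:5  d4:3  d5:5  d6:5  d7:5  d8:1  d9:1  d10:1  d11:0  d12:0  d13:0 → peak 5
A@4: d1:2  d2:2  d3:2  d4:3  d5:5  d6:5  d7:8  d8:1  d9:1  d10:1  d11:0  d12:0  d13:0 → peak 8
Best is A@1, peak 5.

5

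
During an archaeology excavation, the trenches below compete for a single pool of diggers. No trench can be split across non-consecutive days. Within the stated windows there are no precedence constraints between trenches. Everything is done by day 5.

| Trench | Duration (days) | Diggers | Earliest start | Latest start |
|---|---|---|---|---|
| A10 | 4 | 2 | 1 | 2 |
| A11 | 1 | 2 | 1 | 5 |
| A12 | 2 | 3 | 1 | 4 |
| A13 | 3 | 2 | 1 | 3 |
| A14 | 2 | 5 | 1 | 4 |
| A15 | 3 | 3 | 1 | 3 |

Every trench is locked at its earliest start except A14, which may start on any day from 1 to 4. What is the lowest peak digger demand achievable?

A14@1: d1:17  d2:15  d3:7  d4:2  d5:0 → peak 17
A14@2: d1:12  d2:15  d3:12  d4:2  d5:0 → peak 15
A14@3: d1:12  d2:10  d3:12  d4:7  d5:0 → peak 12
A14@4: d1:12  d2:10  d3:7  d4:7  d5:5 → peak 12
Best is A14@3, peak 12.

12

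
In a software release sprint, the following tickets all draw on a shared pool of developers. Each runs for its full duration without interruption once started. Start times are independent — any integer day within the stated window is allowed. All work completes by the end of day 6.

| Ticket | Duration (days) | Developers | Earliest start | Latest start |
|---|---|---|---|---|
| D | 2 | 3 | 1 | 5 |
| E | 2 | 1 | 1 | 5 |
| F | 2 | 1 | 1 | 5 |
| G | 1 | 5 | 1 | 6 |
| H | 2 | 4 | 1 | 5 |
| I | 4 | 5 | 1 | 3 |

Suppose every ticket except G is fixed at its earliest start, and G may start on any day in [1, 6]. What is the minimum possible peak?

14

G@1: d1:19  d2:14  d3:5  d4:5  d5:0  d6:0 → peak 19
G@2: d1:14  d2:19  d3:5  d4:5  d5:0  d6:0 → peak 19
G@3: d1:14  d2:14  d3:10  d4:5  d5:0  d6:0 → peak 14
G@4: d1:14  d2:14  d3:5  d4:10  d5:0  d6:0 → peak 14
G@5: d1:14  d2:14  d3:5  d4:5  d5:5  d6:0 → peak 14
G@6: d1:14  d2:14  d3:5  d4:5  d5:0  d6:5 → peak 14
Best is G@3, peak 14.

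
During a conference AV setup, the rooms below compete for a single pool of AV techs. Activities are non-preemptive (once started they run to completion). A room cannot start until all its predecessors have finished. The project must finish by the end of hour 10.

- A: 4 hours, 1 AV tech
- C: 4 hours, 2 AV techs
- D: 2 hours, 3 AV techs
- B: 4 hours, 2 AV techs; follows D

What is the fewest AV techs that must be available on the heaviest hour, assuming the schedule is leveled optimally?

Early-start (A@1, C@1, D@1, B@3) gives peak 6: h1:6  h2:6  h3:5  h4:5  h5:2  h6:2  h7:0  h8:0  h9:0  h10:0.
Shift D→5, B→7.
Schedule A@1, C@1, D@5, B@7: h1:3  h2:3  h3:3  h4:3  h5:3  h6:3  h7:2  h8:2  h9:2  h10:2 — peak 3.
Total AV tech-hours = 26 over 10 hours ⇒ peak ≥ ⌈26/10⌉ = 3, so 3 is optimal.

3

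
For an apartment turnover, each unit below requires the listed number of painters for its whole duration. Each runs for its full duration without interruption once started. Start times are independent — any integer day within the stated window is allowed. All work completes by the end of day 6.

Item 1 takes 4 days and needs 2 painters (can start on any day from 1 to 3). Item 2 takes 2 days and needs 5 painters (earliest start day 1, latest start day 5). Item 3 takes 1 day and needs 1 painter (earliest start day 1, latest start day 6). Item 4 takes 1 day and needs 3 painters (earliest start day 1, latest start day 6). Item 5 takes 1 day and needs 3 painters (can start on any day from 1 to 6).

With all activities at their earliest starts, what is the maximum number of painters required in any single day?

Early-start schedule: Item 1@1, Item 2@1, Item 3@1, Item 4@1, Item 5@1.
Load per day: day 1: 14, day 2: 7, day 3: 2, day 4: 2, day 5: 0, day 6: 0.
Peak is 14.

14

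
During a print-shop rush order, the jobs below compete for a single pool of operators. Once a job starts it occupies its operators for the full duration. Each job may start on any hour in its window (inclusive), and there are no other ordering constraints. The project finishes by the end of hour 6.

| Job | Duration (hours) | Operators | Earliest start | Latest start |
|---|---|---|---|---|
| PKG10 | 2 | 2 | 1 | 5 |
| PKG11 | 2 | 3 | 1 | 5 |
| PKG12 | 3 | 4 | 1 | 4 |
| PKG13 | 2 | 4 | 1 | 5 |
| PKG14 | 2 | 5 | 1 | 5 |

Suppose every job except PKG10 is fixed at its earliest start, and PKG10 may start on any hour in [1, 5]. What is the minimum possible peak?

PKG10@1: h1:18  h2:18  h3:4  h4:0  h5:0  h6:0 → peak 18
PKG10@2: h1:16  h2:18  h3:6  h4:0  h5:0  h6:0 → peak 18
PKG10@3: h1:16  h2:16  h3:6  h4:2  h5:0  h6:0 → peak 16
PKG10@4: h1:16  h2:16  h3:4  h4:2  h5:2  h6:0 → peak 16
PKG10@5: h1:16  h2:16  h3:4  h4:0  h5:2  h6:2 → peak 16
Best is PKG10@3, peak 16.

16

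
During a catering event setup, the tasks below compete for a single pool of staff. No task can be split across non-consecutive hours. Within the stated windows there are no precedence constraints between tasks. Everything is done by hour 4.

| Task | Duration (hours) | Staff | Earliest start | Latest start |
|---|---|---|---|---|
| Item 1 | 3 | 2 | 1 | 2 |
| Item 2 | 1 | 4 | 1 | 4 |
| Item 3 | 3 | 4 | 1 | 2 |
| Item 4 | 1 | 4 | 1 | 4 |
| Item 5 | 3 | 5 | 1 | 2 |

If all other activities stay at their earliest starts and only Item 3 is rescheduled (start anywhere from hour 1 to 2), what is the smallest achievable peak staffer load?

15

Item 3@1: h1:19  h2:11  h3:11  h4:0 → peak 19
Item 3@2: h1:15  h2:11  h3:11  h4:4 → peak 15
Best is Item 3@2, peak 15.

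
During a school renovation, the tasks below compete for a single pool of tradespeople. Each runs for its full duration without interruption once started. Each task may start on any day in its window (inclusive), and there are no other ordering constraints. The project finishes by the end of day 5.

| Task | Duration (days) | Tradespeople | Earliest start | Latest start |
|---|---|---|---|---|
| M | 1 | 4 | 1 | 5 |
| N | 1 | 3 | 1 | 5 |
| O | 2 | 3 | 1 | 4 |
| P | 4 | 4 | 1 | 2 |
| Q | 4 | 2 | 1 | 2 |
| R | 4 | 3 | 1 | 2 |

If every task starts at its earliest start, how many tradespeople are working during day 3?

9

At early start, day 3 has: P, Q, R.
Demand: 4 + 2 + 3 = 9.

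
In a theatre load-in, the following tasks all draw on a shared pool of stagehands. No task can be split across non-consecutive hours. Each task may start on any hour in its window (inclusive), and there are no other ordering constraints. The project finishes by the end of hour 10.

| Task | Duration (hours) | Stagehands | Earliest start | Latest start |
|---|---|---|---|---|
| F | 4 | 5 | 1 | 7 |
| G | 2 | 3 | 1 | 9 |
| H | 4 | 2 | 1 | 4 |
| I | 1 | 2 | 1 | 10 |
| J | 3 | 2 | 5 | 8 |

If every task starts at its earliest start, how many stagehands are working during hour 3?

At early start, hour 3 has: F, H.
Demand: 5 + 2 = 7.

7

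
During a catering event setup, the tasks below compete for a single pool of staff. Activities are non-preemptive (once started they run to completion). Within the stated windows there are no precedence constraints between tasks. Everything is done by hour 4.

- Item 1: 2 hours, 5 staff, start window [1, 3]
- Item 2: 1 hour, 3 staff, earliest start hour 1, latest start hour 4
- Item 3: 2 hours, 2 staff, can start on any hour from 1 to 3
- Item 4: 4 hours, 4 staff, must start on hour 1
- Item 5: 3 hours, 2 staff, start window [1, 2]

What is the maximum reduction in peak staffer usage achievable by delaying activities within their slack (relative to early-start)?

Early-start peak: h1:16  h2:13  h3:6  h4:4 ⇒ 16.
Leveled (Item 1@1, Item 2@3, Item 3@3, Item 4@1, Item 5@1): h1:11  h2:11  h3:11  h4:6 ⇒ 11.
Reduction 16 − 11 = 5.

5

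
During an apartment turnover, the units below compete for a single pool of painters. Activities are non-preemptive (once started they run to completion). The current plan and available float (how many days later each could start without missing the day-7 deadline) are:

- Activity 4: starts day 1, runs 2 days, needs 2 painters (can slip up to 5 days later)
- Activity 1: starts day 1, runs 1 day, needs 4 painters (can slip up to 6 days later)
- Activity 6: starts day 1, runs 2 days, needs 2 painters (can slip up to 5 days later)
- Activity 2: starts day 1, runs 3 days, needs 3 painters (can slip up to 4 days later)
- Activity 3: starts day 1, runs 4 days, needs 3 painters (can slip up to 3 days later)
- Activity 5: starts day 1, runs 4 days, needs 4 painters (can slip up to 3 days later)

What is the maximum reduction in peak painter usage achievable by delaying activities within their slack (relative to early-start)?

Early-start peak: d1:18  d2:14  d3:10  d4:7  d5:0  d6:0  d7:0 ⇒ 18.
Leveled (Activity 4@1, Activity 1@3, Activity 6@1, Activity 2@1, Activity 3@4, Activity 5@4): d1:7  d2:7  d3:7  d4:7  d5:7  d6:7  d7:7 ⇒ 7.
Reduction 18 − 7 = 11.

11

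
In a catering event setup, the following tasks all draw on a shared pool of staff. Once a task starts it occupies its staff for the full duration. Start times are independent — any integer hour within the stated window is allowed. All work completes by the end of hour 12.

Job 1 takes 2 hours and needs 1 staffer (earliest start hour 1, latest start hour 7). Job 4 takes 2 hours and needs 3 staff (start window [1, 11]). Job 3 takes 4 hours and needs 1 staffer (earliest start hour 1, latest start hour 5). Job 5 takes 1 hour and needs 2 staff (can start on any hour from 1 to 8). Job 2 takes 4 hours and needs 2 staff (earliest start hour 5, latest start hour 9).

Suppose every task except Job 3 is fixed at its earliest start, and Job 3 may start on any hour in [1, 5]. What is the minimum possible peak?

Job 3@1: h1:7  h2:5  h3:1  h4:1  h5:2  h6:2  h7:2  h8:2  h9:0  h10:0  h11:0  h12:0 → peak 7
Job 3@2: h1:6  h2:5  h3:1  h4:1  h5:3  h6:2  h7:2  h8:2  h9:0  h10:0  h11:0  h12:0 → peak 6
Job 3@3: h1:6  h2:4  h3:1  h4:1  h5:3  h6:3  h7:2  h8:2  h9:0  h10:0  h11:0  h12:0 → peak 6
Job 3@4: h1:6  h2:4  h3:0  h4:1  h5:3  h6:3  h7:3  h8:2  h9:0  h10:0  h11:0  h12:0 → peak 6
Job 3@5: h1:6  h2:4  h3:0  h4:0  h5:3  h6:3  h7:3  h8:3  h9:0  h10:0  h11:0  h12:0 → peak 6
Best is Job 3@2, peak 6.

6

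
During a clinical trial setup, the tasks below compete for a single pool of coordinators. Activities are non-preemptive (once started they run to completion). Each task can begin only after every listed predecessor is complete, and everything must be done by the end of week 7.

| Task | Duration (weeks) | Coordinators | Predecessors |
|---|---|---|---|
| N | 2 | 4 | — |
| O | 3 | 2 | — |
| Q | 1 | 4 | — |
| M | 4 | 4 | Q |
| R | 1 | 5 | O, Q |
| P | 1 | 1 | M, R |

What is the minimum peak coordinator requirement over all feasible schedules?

Early-start (N@1, O@1, Q@1, M@2, R@4, P@6) gives peak 10: w1:10  w2:10  w3:6  w4:9  w5:4  w6:1  w7:0.
Shift O→3, R→6, P→7.
Schedule N@1, O@3, Q@1, M@2, R@6, P@7: w1:8  w2:8  w3:6  w4:6  w5:6  w6:5  w7:1 — peak 8.

8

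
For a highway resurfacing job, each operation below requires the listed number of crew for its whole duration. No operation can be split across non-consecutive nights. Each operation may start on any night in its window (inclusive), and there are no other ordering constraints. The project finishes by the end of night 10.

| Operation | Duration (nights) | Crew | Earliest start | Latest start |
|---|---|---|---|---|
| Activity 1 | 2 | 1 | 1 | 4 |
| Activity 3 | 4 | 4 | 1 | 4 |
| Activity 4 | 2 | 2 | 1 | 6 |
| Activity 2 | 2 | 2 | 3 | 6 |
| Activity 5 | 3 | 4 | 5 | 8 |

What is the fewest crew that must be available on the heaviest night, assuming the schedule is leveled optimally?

Early-start (Activity 1@1, Activity 3@1, Activity 4@1, Activity 2@3, Activity 5@5) gives peak 7: n1:7  n2:7  n3:6  n4:6  n5:4  n6:4  n7:4  n8:0  n9:0  n10:0.
Shift Activity 4→5, Activity 2→5, Activity 5→7.
Schedule Activity 1@1, Activity 3@1, Activity 4@5, Activity 2@5, Activity 5@7: n1:5  n2:5  n3:4  n4:4  n5:4  n6:4  n7:4  n8:4  n9:4  n10:0 — peak 5.

5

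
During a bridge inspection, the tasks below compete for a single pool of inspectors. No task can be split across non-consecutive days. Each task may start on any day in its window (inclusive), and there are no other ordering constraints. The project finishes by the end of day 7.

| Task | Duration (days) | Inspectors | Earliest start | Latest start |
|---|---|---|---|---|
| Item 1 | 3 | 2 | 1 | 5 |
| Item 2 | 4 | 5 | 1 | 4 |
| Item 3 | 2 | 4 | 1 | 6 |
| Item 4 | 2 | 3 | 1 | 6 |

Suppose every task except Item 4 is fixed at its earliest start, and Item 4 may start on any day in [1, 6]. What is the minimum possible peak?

11

Item 4@1: d1:14  d2:14  d3:7  d4:5  d5:0  d6:0  d7:0 → peak 14
Item 4@2: d1:11  d2:14  d3:10  d4:5  d5:0  d6:0  d7:0 → peak 14
Item 4@3: d1:11  d2:11  d3:10  d4:8  d5:0  d6:0  d7:0 → peak 11
Item 4@4: d1:11  d2:11  d3:7  d4:8  d5:3  d6:0  d7:0 → peak 11
Item 4@5: d1:11  d2:11  d3:7  d4:5  d5:3  d6:3  d7:0 → peak 11
Item 4@6: d1:11  d2:11  d3:7  d4:5  d5:0  d6:3  d7:3 → peak 11
Best is Item 4@3, peak 11.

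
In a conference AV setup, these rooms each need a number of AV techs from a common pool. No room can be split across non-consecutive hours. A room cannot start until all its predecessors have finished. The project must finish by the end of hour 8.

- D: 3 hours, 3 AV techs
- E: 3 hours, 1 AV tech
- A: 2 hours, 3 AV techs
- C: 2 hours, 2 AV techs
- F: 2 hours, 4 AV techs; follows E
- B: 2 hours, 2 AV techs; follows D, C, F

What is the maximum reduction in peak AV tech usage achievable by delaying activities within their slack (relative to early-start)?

3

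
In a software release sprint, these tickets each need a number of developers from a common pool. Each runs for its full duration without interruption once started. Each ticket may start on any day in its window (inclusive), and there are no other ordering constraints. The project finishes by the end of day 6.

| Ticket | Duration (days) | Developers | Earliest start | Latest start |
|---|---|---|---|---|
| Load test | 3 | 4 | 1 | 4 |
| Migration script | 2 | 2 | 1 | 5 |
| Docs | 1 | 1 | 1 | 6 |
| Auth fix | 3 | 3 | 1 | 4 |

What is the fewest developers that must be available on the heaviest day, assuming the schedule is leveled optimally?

Early-start (Load test@1, Migration script@1, Docs@1, Auth fix@1) gives peak 10: d1:10  d2:9  d3:7  d4:0  d5:0  d6:0.
Shift Migration script→4, Auth fix→4.
Schedule Load test@1, Migration script@4, Docs@1, Auth fix@4: d1:5  d2:4  d3:4  d4:5  d5:5  d6:3 — peak 5.
Total developer-days = 26 over 6 days ⇒ peak ≥ ⌈26/6⌉ = 5, so 5 is optimal.

5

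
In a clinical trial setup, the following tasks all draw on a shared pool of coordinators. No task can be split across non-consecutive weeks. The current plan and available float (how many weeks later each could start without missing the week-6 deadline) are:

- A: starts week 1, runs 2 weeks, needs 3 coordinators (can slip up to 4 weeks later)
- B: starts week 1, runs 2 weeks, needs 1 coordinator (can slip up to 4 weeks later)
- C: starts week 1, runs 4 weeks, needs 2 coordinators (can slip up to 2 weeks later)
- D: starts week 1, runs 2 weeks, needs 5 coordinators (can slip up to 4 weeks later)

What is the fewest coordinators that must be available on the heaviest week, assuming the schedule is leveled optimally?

5

Early-start (A@1, B@1, C@1, D@1) gives peak 11: w1:11  w2:11  w3:2  w4:2  w5:0  w6:0.
Shift B→3, D→5.
Schedule A@1, B@3, C@1, D@5: w1:5  w2:5  w3:3  w4:3  w5:5  w6:5 — peak 5.
Total coordinator-weeks = 26 over 6 weeks ⇒ peak ≥ ⌈26/6⌉ = 5, so 5 is optimal.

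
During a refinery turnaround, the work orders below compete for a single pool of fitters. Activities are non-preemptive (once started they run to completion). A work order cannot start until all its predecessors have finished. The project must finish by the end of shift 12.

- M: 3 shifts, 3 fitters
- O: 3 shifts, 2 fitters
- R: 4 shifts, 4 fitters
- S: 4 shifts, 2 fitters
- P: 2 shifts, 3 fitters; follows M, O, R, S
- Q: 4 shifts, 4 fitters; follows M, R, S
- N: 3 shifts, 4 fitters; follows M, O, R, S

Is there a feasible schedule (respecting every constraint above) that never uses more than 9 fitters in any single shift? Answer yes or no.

Schedule M@1, O@1, R@4, S@1, P@8, Q@8, N@10: s1:7  s2:7  s3:7  s4:6  s5:4  s6:4  s7:4  s8:7  s9:7  s10:8  s11:8  s12:4 — peak 8 ≤ 9.

yes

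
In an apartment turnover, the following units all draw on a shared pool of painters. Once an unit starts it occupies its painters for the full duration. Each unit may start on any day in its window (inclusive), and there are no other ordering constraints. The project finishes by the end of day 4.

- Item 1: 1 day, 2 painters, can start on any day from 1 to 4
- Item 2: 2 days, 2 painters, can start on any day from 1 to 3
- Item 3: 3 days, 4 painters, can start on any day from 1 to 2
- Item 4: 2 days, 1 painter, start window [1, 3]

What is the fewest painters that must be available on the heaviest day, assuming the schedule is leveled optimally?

Early-start (Item 1@1, Item 2@1, Item 3@1, Item 4@1) gives peak 9: d1:9  d2:7  d3:4  d4:0.
Shift Item 3→2, Item 4→3.
Schedule Item 1@1, Item 2@1, Item 3@2, Item 4@3: d1:4  d2:6  d3:5  d4:5 — peak 6.

6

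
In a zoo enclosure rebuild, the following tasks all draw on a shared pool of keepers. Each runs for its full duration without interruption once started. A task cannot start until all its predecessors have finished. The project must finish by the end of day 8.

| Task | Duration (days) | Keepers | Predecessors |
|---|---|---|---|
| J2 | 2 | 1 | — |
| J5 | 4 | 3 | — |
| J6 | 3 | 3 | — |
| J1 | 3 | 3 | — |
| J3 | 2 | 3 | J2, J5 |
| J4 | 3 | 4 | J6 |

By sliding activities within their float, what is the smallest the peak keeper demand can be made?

7

Early-start (J2@1, J5@1, J6@1, J1@1, J3@5, J4@4) gives peak 10: d1:10  d2:10  d3:9  d4:7  d5:7  d6:7  d7:0  d8:0.
Shift J1→4, J3→7, J4→5.
Schedule J2@1, J5@1, J6@1, J1@4, J3@7, J4@5: d1:7  d2:7  d3:6  d4:6  d5:7  d6:7  d7:7  d8:3 — peak 7.
Total keeper-days = 50 over 8 days ⇒ peak ≥ ⌈50/8⌉ = 7, so 7 is optimal.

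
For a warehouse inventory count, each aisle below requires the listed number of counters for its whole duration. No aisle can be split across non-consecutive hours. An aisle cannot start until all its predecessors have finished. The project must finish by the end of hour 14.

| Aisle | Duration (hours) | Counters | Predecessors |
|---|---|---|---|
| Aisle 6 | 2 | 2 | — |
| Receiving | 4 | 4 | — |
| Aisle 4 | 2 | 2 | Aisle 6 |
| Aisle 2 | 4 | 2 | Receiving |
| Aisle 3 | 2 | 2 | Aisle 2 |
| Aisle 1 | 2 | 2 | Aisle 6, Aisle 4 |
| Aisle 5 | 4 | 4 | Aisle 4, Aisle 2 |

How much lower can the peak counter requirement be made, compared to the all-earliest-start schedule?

2

Early-start peak: h1:6  h2:6  h3:6  h4:6  h5:4  h6:4  h7:2  h8:2  h9:6  h10:6  h11:4  h12:4  h13:0  h14:0 ⇒ 6.
Leveled (Aisle 6@5, Receiving@1, Aisle 4@7, Aisle 2@5, Aisle 3@9, Aisle 1@9, Aisle 5@11): h1:4  h2:4  h3:4  h4:4  h5:4  h6:4  h7:4  h8:4  h9:4  h10:4  h11:4  h12:4  h13:4  h14:4 ⇒ 4.
Reduction 6 − 4 = 2.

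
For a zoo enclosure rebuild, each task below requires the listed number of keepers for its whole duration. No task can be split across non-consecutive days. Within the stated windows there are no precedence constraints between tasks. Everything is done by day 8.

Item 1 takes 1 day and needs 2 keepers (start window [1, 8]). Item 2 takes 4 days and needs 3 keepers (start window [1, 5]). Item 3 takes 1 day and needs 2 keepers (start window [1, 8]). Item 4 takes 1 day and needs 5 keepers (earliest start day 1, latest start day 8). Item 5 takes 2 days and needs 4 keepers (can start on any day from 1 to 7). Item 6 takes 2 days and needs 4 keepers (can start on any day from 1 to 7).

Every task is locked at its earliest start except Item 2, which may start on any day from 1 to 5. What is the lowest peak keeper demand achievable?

Item 2@1: d1:20  d2:11  d3:3  d4:3  d5:0  d6:0  d7:0  d8:0 → peak 20
Item 2@2: d1:17  d2:11  d3:3  d4:3  d5:3  d6:0  d7:0  d8:0 → peak 17
Item 2@3: d1:17  d2:8  d3:3  d4:3  d5:3  d6:3  d7:0  d8:0 → peak 17
Item 2@4: d1:17  d2:8  d3:0  d4:3  d5:3  d6:3  d7:3  d8:0 → peak 17
Item 2@5: d1:17  d2:8  d3:0  d4:0  d5:3  d6:3  d7:3  d8:3 → peak 17
Best is Item 2@2, peak 17.

17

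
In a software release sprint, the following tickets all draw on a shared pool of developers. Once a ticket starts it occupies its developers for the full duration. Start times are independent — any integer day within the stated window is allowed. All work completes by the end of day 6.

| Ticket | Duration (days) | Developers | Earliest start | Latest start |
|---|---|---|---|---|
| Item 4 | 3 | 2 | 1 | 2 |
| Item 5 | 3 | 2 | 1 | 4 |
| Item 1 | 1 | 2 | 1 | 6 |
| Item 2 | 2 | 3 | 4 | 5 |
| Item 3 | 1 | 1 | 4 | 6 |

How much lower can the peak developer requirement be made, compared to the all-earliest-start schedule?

2

Early-start peak: d1:6  d2:4  d3:4  d4:4  d5:3  d6:0 ⇒ 6.
Leveled (Item 4@1, Item 5@1, Item 1@4, Item 2@5, Item 3@4): d1:4  d2:4  d3:4  d4:3  d5:3  d6:3 ⇒ 4.
Reduction 6 − 4 = 2.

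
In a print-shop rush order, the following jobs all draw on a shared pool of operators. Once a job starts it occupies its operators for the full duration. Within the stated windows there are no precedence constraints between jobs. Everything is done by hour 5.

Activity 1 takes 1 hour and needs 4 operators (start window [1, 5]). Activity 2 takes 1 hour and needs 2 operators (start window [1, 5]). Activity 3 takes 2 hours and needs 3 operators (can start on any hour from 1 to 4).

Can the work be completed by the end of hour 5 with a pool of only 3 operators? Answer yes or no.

no

The minimum achievable peak is 4; 3 < 4, so no feasible schedule stays within the cap.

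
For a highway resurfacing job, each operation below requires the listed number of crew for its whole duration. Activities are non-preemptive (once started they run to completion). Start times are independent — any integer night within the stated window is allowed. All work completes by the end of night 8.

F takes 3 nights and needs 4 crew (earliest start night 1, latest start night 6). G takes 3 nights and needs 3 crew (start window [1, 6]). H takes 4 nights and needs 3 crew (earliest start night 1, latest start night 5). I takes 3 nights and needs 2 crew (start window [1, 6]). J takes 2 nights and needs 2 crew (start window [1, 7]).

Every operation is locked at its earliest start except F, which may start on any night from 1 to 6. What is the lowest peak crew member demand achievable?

F@1: n1:14  n2:14  n3:12  n4:3  n5:0  n6:0  n7:0  n8:0 → peak 14
F@2: n1:10  n2:14  n3:12  n4:7  n5:0  n6:0  n7:0  n8:0 → peak 14
F@3: n1:10  n2:10  n3:12  n4:7  n5:4  n6:0  n7:0  n8:0 → peak 12
F@4: n1:10  n2:10  n3:8  n4:7  n5:4  n6:4  n7:0  n8:0 → peak 10
F@5: n1:10  n2:10  n3:8  n4:3  n5:4  n6:4  n7:4  n8:0 → peak 10
F@6: n1:10  n2:10  n3:8  n4:3  n5:0  n6:4  n7:4  n8:4 → peak 10
Best is F@4, peak 10.

10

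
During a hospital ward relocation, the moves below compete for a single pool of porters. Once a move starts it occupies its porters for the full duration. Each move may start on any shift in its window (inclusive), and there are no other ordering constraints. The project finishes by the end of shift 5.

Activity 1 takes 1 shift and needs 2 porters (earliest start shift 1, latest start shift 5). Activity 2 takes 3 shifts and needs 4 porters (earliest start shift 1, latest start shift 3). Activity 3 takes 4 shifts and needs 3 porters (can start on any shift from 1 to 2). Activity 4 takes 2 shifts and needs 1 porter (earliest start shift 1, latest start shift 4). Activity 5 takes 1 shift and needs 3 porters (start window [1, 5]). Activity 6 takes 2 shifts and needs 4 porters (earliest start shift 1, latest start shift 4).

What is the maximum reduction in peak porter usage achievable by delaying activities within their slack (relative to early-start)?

Early-start peak: s1:17  s2:12  s3:7  s4:3  s5:0 ⇒ 17.
Leveled (Activity 1@1, Activity 2@1, Activity 3@1, Activity 4@2, Activity 5@5, Activity 6@4): s1:9  s2:8  s3:8  s4:7  s5:7 ⇒ 9.
Reduction 17 − 9 = 8.

8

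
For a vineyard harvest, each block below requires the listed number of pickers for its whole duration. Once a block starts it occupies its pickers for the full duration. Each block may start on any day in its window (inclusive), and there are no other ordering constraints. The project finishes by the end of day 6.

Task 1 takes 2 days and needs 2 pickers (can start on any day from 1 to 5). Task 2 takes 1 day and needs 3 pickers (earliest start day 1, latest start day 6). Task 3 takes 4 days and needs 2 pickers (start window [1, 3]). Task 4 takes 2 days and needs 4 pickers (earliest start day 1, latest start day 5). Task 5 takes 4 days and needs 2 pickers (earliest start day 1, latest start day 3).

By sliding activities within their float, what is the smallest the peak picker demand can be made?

Early-start (Task 1@1, Task 2@1, Task 3@1, Task 4@1, Task 5@1) gives peak 13: d1:13  d2:10  d3:4  d4:4  d5:0  d6:0.
Shift Task 1→2, Task 4→5, Task 5→2.
Schedule Task 1@2, Task 2@1, Task 3@1, Task 4@5, Task 5@2: d1:5  d2:6  d3:6  d4:4  d5:6  d6:4 — peak 6.
Total picker-days = 31 over 6 days ⇒ peak ≥ ⌈31/6⌉ = 6, so 6 is optimal.

6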